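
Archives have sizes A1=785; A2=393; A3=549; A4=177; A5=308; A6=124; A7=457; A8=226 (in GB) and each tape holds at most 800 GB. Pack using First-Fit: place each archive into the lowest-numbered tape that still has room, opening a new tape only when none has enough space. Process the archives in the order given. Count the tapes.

4

A1 (785 GB) → tape 1 (remaining 15 GB)
A2 (393 GB) → tape 2 (remaining 407 GB)
A3 (549 GB) → tape 3 (remaining 251 GB)
A4 (177 GB) → tape 2 (remaining 230 GB)
A5 (308 GB) → tape 4 (remaining 492 GB)
A6 (124 GB) → tape 2 (remaining 106 GB)
A7 (457 GB) → tape 4 (remaining 35 GB)
A8 (226 GB) → tape 3 (remaining 25 GB)
Final tapes: [785] [393,177,124] [549,226] [308,457].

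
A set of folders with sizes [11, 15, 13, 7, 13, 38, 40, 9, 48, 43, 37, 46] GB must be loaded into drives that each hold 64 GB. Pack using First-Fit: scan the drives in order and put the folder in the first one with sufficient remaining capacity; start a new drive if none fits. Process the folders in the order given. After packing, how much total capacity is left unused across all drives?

128

Put 11 GB in drive 1; 53 GB remain.
Put 15 GB in drive 1; 38 GB remain.
Put 13 GB in drive 1; 25 GB remain.
Put 7 GB in drive 1; 18 GB remain.
Put 13 GB in drive 1; 5 GB remain.
Put 38 GB in drive 2; 26 GB remain.
Put 40 GB in drive 3; 24 GB remain.
Put 9 GB in drive 2; 17 GB remain.
Put 48 GB in drive 4; 16 GB remain.
Put 43 GB in drive 5; 21 GB remain.
Put 37 GB in drive 6; 27 GB remain.
Put 46 GB in drive 7; 18 GB remain.
7 drives × 64 GB = 448 GB; used 320 GB; unused 128 GB.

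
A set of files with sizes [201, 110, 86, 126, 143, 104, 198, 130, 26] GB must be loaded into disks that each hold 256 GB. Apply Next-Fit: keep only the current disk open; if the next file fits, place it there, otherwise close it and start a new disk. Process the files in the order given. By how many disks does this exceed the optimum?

Next-Fit: [201] [110,86] [126] [143,104] [198] [130,26] → 6 disks.
Total size 1124 GB; any packing needs at least ⌈1124/256⌉ = 5 disks.
An optimal packing achieves that bound: [201,26] [198] [143,110] [130,126] [104,86] → 5 disks.
Excess: 6 − 5 = 1.

1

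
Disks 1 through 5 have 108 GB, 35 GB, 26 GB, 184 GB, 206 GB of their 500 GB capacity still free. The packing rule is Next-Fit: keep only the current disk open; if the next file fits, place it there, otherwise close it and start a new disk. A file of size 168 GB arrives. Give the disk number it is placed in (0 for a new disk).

Next-Fit only looks at disk 5, which has 206 GB free.
168 GB fits there.

5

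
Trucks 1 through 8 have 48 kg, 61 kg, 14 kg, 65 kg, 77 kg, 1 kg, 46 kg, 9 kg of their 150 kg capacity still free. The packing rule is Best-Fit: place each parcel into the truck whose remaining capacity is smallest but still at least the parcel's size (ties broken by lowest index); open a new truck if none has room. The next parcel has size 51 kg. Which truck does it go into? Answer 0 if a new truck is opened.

Trucks with room: truck 2 (61 kg), truck 4 (65 kg), truck 5 (77 kg).
Tightest fit is truck 2 with 61 kg free.

2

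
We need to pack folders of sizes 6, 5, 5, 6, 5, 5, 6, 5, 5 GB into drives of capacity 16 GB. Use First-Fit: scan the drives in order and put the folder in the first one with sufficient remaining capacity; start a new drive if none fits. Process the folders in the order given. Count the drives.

3 drives

Put 6 GB in drive 1; 10 GB remain.
Put 5 GB in drive 1; 5 GB remain.
Put 5 GB in drive 1; 0 GB remain.
Put 6 GB in drive 2; 10 GB remain.
Put 5 GB in drive 2; 5 GB remain.
Put 5 GB in drive 2; 0 GB remain.
Put 6 GB in drive 3; 10 GB remain.
Put 5 GB in drive 3; 5 GB remain.
Put 5 GB in drive 3; 0 GB remain.
Final drives: [6,5,5] [6,5,5] [6,5,5].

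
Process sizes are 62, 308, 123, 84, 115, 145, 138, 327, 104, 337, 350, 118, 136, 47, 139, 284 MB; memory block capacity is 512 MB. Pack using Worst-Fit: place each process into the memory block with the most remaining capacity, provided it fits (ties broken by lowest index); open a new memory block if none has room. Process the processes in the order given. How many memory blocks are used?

6 memory blocks

Put 62 MB in memory block 1; 450 MB remain.
Put 308 MB in memory block 1; 142 MB remain.
Put 123 MB in memory block 1; 19 MB remain.
Put 84 MB in memory block 2; 428 MB remain.
Put 115 MB in memory block 2; 313 MB remain.
Put 145 MB in memory block 2; 168 MB remain.
Put 138 MB in memory block 2; 30 MB remain.
Put 327 MB in memory block 3; 185 MB remain.
Put 104 MB in memory block 3; 81 MB remain.
Put 337 MB in memory block 4; 175 MB remain.
Put 350 MB in memory block 5; 162 MB remain.
Put 118 MB in memory block 4; 57 MB remain.
Put 136 MB in memory block 5; 26 MB remain.
Put 47 MB in memory block 3; 34 MB remain.
Put 139 MB in memory block 6; 373 MB remain.
Put 284 MB in memory block 6; 89 MB remain.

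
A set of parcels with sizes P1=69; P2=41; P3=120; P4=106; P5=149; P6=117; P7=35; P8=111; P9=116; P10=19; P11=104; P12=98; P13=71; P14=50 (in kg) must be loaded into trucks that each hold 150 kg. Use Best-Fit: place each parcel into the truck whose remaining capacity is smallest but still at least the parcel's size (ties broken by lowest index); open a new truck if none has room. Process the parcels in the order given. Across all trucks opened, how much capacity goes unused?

P1 (69 kg) → truck 1 (remaining 81 kg)
P2 (41 kg) → truck 1 (remaining 40 kg)
P3 (120 kg) → truck 2 (remaining 30 kg)
P4 (106 kg) → truck 3 (remaining 44 kg)
P5 (149 kg) → truck 4 (remaining 1 kg)
P6 (117 kg) → truck 5 (remaining 33 kg)
P7 (35 kg) → truck 1 (remaining 5 kg)
P8 (111 kg) → truck 6 (remaining 39 kg)
P9 (116 kg) → truck 7 (remaining 34 kg)
P10 (19 kg) → truck 2 (remaining 11 kg)
P11 (104 kg) → truck 8 (remaining 46 kg)
P12 (98 kg) → truck 9 (remaining 52 kg)
P13 (71 kg) → truck 10 (remaining 79 kg)
P14 (50 kg) → truck 9 (remaining 2 kg)
10 trucks × 150 kg = 1500 kg; used 1206 kg; unused 294 kg.

294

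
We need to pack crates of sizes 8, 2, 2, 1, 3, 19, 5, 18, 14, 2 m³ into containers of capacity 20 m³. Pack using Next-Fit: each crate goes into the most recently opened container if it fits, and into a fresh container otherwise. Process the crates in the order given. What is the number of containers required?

5 containers

Put 8 m³ in container 1; 12 m³ remain.
Put 2 m³ in container 1; 10 m³ remain.
Put 2 m³ in container 1; 8 m³ remain.
Put 1 m³ in container 1; 7 m³ remain.
Put 3 m³ in container 1; 4 m³ remain.
Put 19 m³ in container 2; 1 m³ remain.
Put 5 m³ in container 3; 15 m³ remain.
Put 18 m³ in container 4; 2 m³ remain.
Put 14 m³ in container 5; 6 m³ remain.
Put 2 m³ in container 5; 4 m³ remain.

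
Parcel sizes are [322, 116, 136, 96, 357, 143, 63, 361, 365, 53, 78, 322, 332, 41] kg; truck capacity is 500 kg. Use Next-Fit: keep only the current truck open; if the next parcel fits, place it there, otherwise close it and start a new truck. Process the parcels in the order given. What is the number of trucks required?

322 kg → truck 1 (remaining 178 kg)
116 kg → truck 1 (remaining 62 kg)
136 kg → truck 2 (remaining 364 kg)
96 kg → truck 2 (remaining 268 kg)
357 kg → truck 3 (remaining 143 kg)
143 kg → truck 3 (remaining 0 kg)
63 kg → truck 4 (remaining 437 kg)
361 kg → truck 4 (remaining 76 kg)
365 kg → truck 5 (remaining 135 kg)
53 kg → truck 5 (remaining 82 kg)
78 kg → truck 5 (remaining 4 kg)
322 kg → truck 6 (remaining 178 kg)
332 kg → truck 7 (remaining 168 kg)
41 kg → truck 7 (remaining 127 kg)
Final trucks: [322,116] [136,96] [357,143] [63,361] [365,53,78] [322] [332,41].

7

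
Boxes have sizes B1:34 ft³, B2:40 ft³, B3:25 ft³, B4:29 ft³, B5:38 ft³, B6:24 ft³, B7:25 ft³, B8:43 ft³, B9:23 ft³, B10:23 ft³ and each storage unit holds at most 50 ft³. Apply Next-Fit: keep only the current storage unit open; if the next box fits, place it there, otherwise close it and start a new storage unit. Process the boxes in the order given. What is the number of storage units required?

storage unit 1: place B1 (34 ft³), 16 ft³ left
storage unit 2: place B2 (40 ft³), 10 ft³ left
storage unit 3: place B3 (25 ft³), 25 ft³ left
storage unit 4: place B4 (29 ft³), 21 ft³ left
storage unit 5: place B5 (38 ft³), 12 ft³ left
storage unit 6: place B6 (24 ft³), 26 ft³ left
storage unit 6: place B7 (25 ft³), 1 ft³ left
storage unit 7: place B8 (43 ft³), 7 ft³ left
storage unit 8: place B9 (23 ft³), 27 ft³ left
storage unit 8: place B10 (23 ft³), 4 ft³ left

8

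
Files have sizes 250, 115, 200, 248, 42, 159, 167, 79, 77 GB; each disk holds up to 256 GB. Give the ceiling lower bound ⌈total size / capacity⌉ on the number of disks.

Total size = 250 + 115 + 200 + 248 + 42 + 159 + 167 + 79 + 77 = 1337 GB.
⌈1337 / 256⌉ = 6.

6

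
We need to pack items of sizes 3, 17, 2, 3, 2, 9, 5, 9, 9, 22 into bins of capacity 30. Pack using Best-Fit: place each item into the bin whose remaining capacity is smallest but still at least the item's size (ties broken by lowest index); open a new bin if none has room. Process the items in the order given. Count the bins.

Put 3 in bin 1; 27 remain.
Put 17 in bin 1; 10 remain.
Put 2 in bin 1; 8 remain.
Put 3 in bin 1; 5 remain.
Put 2 in bin 1; 3 remain.
Put 9 in bin 2; 21 remain.
Put 5 in bin 2; 16 remain.
Put 9 in bin 2; 7 remain.
Put 9 in bin 3; 21 remain.
Put 22 in bin 4; 8 remain.

4 bins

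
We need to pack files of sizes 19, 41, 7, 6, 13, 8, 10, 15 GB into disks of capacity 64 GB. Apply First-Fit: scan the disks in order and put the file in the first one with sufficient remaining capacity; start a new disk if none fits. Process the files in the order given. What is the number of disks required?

19 GB → disk 1 (remaining 45 GB)
41 GB → disk 1 (remaining 4 GB)
7 GB → disk 2 (remaining 57 GB)
6 GB → disk 2 (remaining 51 GB)
13 GB → disk 2 (remaining 38 GB)
8 GB → disk 2 (remaining 30 GB)
10 GB → disk 2 (remaining 20 GB)
15 GB → disk 2 (remaining 5 GB)

2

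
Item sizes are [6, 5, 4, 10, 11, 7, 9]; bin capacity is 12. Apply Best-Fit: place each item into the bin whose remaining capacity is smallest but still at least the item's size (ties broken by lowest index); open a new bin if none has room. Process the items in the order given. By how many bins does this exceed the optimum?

Best-Fit: [6,5] [4,7] [10] [11] [9] → 5 bins.
Total size 52; any packing needs at least ⌈52/12⌉ = 5 bins.
So 5 is already optimal.

0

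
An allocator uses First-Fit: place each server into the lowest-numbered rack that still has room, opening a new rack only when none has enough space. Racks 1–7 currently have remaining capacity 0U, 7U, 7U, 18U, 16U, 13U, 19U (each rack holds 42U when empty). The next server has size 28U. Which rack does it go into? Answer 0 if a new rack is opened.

0

No rack has ≥ 28U free, so a new rack is opened.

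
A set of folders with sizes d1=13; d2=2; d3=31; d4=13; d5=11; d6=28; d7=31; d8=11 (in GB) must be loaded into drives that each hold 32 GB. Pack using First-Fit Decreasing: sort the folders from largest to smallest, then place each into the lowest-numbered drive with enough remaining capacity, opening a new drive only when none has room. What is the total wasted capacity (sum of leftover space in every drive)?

Sorted descending: 31, 31, 28, 13, 13, 11, 11, 2.
drive 1: place 31 GB, 1 GB left
drive 2: place 31 GB, 1 GB left
drive 3: place 28 GB, 4 GB left
drive 4: place 13 GB, 19 GB left
drive 4: place 13 GB, 6 GB left
drive 5: place 11 GB, 21 GB left
drive 5: place 11 GB, 10 GB left
drive 3: place 2 GB, 2 GB left
5 drives × 32 GB = 160 GB; used 140 GB; unused 20 GB.

20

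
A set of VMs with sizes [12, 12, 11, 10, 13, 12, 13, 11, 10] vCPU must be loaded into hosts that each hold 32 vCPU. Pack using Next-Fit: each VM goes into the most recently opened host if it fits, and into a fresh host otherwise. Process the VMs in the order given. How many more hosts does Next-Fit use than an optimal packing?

1

Next-Fit: [12,12] [11,10] [13,12] [13,11] [10] → 5 hosts.
Total size 104 vCPU; any packing needs at least ⌈104/32⌉ = 4 hosts.
An optimal packing achieves that bound: [13,13] [12,12] [12,11] [11,10,10] → 4 hosts.
Excess: 5 − 4 = 1.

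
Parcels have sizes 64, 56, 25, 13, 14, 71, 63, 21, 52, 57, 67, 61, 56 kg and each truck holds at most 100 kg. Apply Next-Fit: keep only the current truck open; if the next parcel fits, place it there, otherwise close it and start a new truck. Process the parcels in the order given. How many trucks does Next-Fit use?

truck 1: place 64 kg, 36 kg left
truck 2: place 56 kg, 44 kg left
truck 2: place 25 kg, 19 kg left
truck 2: place 13 kg, 6 kg left
truck 3: place 14 kg, 86 kg left
truck 3: place 71 kg, 15 kg left
truck 4: place 63 kg, 37 kg left
truck 4: place 21 kg, 16 kg left
truck 5: place 52 kg, 48 kg left
truck 6: place 57 kg, 43 kg left
truck 7: place 67 kg, 33 kg left
truck 8: place 61 kg, 39 kg left
truck 9: place 56 kg, 44 kg left

9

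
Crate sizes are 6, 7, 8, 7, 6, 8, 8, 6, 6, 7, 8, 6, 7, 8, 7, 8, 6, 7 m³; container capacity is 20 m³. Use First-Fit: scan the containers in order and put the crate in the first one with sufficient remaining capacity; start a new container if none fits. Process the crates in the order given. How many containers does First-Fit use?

8

Put 6 m³ in container 1; 14 m³ remain.
Put 7 m³ in container 1; 7 m³ remain.
Put 8 m³ in container 2; 12 m³ remain.
Put 7 m³ in container 1; 0 m³ remain.
Put 6 m³ in container 2; 6 m³ remain.
Put 8 m³ in container 3; 12 m³ remain.
Put 8 m³ in container 3; 4 m³ remain.
Put 6 m³ in container 2; 0 m³ remain.
Put 6 m³ in container 4; 14 m³ remain.
Put 7 m³ in container 4; 7 m³ remain.
Put 8 m³ in container 5; 12 m³ remain.
Put 6 m³ in container 4; 1 m³ remain.
Put 7 m³ in container 5; 5 m³ remain.
Put 8 m³ in container 6; 12 m³ remain.
Put 7 m³ in container 6; 5 m³ remain.
Put 8 m³ in container 7; 12 m³ remain.
Put 6 m³ in container 7; 6 m³ remain.
Put 7 m³ in container 8; 13 m³ remain.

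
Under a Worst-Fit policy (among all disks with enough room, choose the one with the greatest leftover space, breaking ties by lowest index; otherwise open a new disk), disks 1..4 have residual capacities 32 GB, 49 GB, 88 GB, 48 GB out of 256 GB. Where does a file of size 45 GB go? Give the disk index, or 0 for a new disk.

3

Disks with room: disk 2 (49 GB), disk 3 (88 GB), disk 4 (48 GB).
Most room is disk 3 with 88 GB free.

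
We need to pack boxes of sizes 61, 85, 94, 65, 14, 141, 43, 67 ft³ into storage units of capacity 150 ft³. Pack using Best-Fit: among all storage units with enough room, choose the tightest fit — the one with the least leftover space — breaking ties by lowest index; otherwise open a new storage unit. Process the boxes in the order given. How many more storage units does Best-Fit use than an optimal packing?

Best-Fit: [61,85] [94,14] [65,43] [141] [67] → 5 storage units.
Total size 570 ft³; any packing needs at least ⌈570/150⌉ = 4 storage units.
An optimal packing achieves that bound: [141] [94,43] [85,65] [67,61,14] → 4 storage units.
Excess: 5 − 4 = 1.

1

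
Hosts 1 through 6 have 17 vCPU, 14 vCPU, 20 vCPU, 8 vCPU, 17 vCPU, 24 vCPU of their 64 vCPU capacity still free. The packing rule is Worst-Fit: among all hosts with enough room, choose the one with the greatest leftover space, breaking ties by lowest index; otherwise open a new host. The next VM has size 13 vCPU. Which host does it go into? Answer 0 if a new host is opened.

6

Hosts with room: host 1 (17 vCPU), host 2 (14 vCPU), host 3 (20 vCPU), host 5 (17 vCPU), host 6 (24 vCPU).
Most room is host 6 with 24 vCPU free.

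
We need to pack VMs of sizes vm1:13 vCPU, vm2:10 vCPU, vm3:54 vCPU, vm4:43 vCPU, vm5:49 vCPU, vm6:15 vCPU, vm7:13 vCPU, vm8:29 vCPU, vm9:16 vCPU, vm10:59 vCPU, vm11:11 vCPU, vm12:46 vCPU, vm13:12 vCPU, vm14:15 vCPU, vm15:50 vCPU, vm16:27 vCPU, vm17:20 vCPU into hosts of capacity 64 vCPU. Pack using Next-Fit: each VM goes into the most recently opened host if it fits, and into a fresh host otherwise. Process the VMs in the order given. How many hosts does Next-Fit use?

10 hosts

Put vm1 (13 vCPU) in host 1; 51 vCPU remain.
Put vm2 (10 vCPU) in host 1; 41 vCPU remain.
Put vm3 (54 vCPU) in host 2; 10 vCPU remain.
Put vm4 (43 vCPU) in host 3; 21 vCPU remain.
Put vm5 (49 vCPU) in host 4; 15 vCPU remain.
Put vm6 (15 vCPU) in host 4; 0 vCPU remain.
Put vm7 (13 vCPU) in host 5; 51 vCPU remain.
Put vm8 (29 vCPU) in host 5; 22 vCPU remain.
Put vm9 (16 vCPU) in host 5; 6 vCPU remain.
Put vm10 (59 vCPU) in host 6; 5 vCPU remain.
Put vm11 (11 vCPU) in host 7; 53 vCPU remain.
Put vm12 (46 vCPU) in host 7; 7 vCPU remain.
Put vm13 (12 vCPU) in host 8; 52 vCPU remain.
Put vm14 (15 vCPU) in host 8; 37 vCPU remain.
Put vm15 (50 vCPU) in host 9; 14 vCPU remain.
Put vm16 (27 vCPU) in host 10; 37 vCPU remain.
Put vm17 (20 vCPU) in host 10; 17 vCPU remain.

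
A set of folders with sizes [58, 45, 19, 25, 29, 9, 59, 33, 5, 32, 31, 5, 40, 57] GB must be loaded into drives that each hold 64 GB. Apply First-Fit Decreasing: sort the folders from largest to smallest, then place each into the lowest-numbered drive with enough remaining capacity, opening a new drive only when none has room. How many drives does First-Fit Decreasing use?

8 drives

Sorted descending: 59, 58, 57, 45, 40, 33, 32, 31, 29, 25, 19, 9, 5, 5.
drive 1: place 59 GB, 5 GB left
drive 2: place 58 GB, 6 GB left
drive 3: place 57 GB, 7 GB left
drive 4: place 45 GB, 19 GB left
drive 5: place 40 GB, 24 GB left
drive 6: place 33 GB, 31 GB left
drive 7: place 32 GB, 32 GB left
drive 6: place 31 GB, 0 GB left
drive 7: place 29 GB, 3 GB left
drive 8: place 25 GB, 39 GB left
drive 4: place 19 GB, 0 GB left
drive 5: place 9 GB, 15 GB left
drive 1: place 5 GB, 0 GB left
drive 2: place 5 GB, 1 GB left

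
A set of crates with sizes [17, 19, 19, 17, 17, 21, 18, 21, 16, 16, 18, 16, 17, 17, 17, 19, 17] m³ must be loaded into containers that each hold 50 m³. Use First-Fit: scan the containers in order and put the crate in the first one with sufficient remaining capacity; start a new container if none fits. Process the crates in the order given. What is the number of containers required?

8 containers

Put 17 m³ in container 1; 33 m³ remain.
Put 19 m³ in container 1; 14 m³ remain.
Put 19 m³ in container 2; 31 m³ remain.
Put 17 m³ in container 2; 14 m³ remain.
Put 17 m³ in container 3; 33 m³ remain.
Put 21 m³ in container 3; 12 m³ remain.
Put 18 m³ in container 4; 32 m³ remain.
Put 21 m³ in container 4; 11 m³ remain.
Put 16 m³ in container 5; 34 m³ remain.
Put 16 m³ in container 5; 18 m³ remain.
Put 18 m³ in container 5; 0 m³ remain.
Put 16 m³ in container 6; 34 m³ remain.
Put 17 m³ in container 6; 17 m³ remain.
Put 17 m³ in container 6; 0 m³ remain.
Put 17 m³ in container 7; 33 m³ remain.
Put 19 m³ in container 7; 14 m³ remain.
Put 17 m³ in container 8; 33 m³ remain.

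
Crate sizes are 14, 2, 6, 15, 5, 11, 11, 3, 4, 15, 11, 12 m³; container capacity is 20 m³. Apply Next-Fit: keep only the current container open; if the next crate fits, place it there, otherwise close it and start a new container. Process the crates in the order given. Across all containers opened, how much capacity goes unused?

51

container 1: place 14 m³, 6 m³ left
container 1: place 2 m³, 4 m³ left
container 2: place 6 m³, 14 m³ left
container 3: place 15 m³, 5 m³ left
container 3: place 5 m³, 0 m³ left
container 4: place 11 m³, 9 m³ left
container 5: place 11 m³, 9 m³ left
container 5: place 3 m³, 6 m³ left
container 5: place 4 m³, 2 m³ left
container 6: place 15 m³, 5 m³ left
container 7: place 11 m³, 9 m³ left
container 8: place 12 m³, 8 m³ left
8 containers × 20 m³ = 160 m³; used 109 m³; unused 51 m³.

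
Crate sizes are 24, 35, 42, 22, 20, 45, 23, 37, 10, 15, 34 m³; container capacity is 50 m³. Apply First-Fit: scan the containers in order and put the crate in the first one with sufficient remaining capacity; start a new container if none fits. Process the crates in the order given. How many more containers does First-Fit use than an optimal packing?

First-Fit: [24,22] [35,10] [42] [20,23] [45] [37] [15,34] → 7 containers.
Total size 307 m³; any packing needs at least ⌈307/50⌉ = 7 containers.
So 7 is already optimal.

0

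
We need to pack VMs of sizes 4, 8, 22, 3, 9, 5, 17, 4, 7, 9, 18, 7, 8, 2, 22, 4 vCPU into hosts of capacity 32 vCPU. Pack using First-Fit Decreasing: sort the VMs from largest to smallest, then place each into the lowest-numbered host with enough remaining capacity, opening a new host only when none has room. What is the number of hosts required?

Sorted descending: 22, 22, 18, 17, 9, 9, 8, 8, 7, 7, 5, 4, 4, 4, 3, 2.
Put 22 vCPU in host 1; 10 vCPU remain.
Put 22 vCPU in host 2; 10 vCPU remain.
Put 18 vCPU in host 3; 14 vCPU remain.
Put 17 vCPU in host 4; 15 vCPU remain.
Put 9 vCPU in host 1; 1 vCPU remain.
Put 9 vCPU in host 2; 1 vCPU remain.
Put 8 vCPU in host 3; 6 vCPU remain.
Put 8 vCPU in host 4; 7 vCPU remain.
Put 7 vCPU in host 4; 0 vCPU remain.
Put 7 vCPU in host 5; 25 vCPU remain.
Put 5 vCPU in host 3; 1 vCPU remain.
Put 4 vCPU in host 5; 21 vCPU remain.
Put 4 vCPU in host 5; 17 vCPU remain.
Put 4 vCPU in host 5; 13 vCPU remain.
Put 3 vCPU in host 5; 10 vCPU remain.
Put 2 vCPU in host 5; 8 vCPU remain.
Final hosts: [22,9] [22,9] [18,8,5] [17,8,7] [7,4,4,4,3,2].

5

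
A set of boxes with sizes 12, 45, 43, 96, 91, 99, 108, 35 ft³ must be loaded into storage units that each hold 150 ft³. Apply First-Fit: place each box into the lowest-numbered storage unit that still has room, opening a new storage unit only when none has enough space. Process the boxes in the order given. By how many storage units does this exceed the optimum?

First-Fit: [12,45,43,35] [96] [91] [99] [108] → 5 storage units.
Total size 529 ft³; any packing needs at least ⌈529/150⌉ = 4 storage units.
An optimal packing achieves that bound: [108,35] [99,45] [96,43] [91,12] → 4 storage units.
Excess: 5 − 4 = 1.

1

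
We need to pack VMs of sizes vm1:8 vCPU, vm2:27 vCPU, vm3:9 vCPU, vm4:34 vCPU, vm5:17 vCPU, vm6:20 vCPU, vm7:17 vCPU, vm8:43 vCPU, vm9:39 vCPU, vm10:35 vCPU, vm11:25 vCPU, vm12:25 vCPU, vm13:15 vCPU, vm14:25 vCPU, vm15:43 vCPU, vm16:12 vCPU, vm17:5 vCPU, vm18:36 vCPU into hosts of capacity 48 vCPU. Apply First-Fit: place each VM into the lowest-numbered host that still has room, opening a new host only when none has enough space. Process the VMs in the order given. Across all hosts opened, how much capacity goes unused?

93

Put vm1 (8 vCPU) in host 1; 40 vCPU remain.
Put vm2 (27 vCPU) in host 1; 13 vCPU remain.
Put vm3 (9 vCPU) in host 1; 4 vCPU remain.
Put vm4 (34 vCPU) in host 2; 14 vCPU remain.
Put vm5 (17 vCPU) in host 3; 31 vCPU remain.
Put vm6 (20 vCPU) in host 3; 11 vCPU remain.
Put vm7 (17 vCPU) in host 4; 31 vCPU remain.
Put vm8 (43 vCPU) in host 5; 5 vCPU remain.
Put vm9 (39 vCPU) in host 6; 9 vCPU remain.
Put vm10 (35 vCPU) in host 7; 13 vCPU remain.
Put vm11 (25 vCPU) in host 4; 6 vCPU remain.
Put vm12 (25 vCPU) in host 8; 23 vCPU remain.
Put vm13 (15 vCPU) in host 8; 8 vCPU remain.
Put vm14 (25 vCPU) in host 9; 23 vCPU remain.
Put vm15 (43 vCPU) in host 10; 5 vCPU remain.
Put vm16 (12 vCPU) in host 2; 2 vCPU remain.
Put vm17 (5 vCPU) in host 3; 6 vCPU remain.
Put vm18 (36 vCPU) in host 11; 12 vCPU remain.
11 hosts × 48 vCPU = 528 vCPU; used 435 vCPU; unused 93 vCPU.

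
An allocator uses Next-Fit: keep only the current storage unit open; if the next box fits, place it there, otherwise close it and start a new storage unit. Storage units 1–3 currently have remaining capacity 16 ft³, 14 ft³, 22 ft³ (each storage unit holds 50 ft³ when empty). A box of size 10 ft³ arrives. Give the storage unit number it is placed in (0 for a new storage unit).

3

Next-Fit only looks at storage unit 3, which has 22 ft³ free.
10 ft³ fits there.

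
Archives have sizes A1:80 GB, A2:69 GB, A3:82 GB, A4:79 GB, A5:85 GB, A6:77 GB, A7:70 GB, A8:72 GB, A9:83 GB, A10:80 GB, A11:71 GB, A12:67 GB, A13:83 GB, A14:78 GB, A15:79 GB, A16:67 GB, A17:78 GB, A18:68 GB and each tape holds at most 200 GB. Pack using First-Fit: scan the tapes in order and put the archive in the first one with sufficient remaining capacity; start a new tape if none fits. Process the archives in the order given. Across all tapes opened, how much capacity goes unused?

432

tape 1: place A1 (80 GB), 120 GB left
tape 1: place A2 (69 GB), 51 GB left
tape 2: place A3 (82 GB), 118 GB left
tape 2: place A4 (79 GB), 39 GB left
tape 3: place A5 (85 GB), 115 GB left
tape 3: place A6 (77 GB), 38 GB left
tape 4: place A7 (70 GB), 130 GB left
tape 4: place A8 (72 GB), 58 GB left
tape 5: place A9 (83 GB), 117 GB left
tape 5: place A10 (80 GB), 37 GB left
tape 6: place A11 (71 GB), 129 GB left
tape 6: place A12 (67 GB), 62 GB left
tape 7: place A13 (83 GB), 117 GB left
tape 7: place A14 (78 GB), 39 GB left
tape 8: place A15 (79 GB), 121 GB left
tape 8: place A16 (67 GB), 54 GB left
tape 9: place A17 (78 GB), 122 GB left
tape 9: place A18 (68 GB), 54 GB left
9 tapes × 200 GB = 1800 GB; used 1368 GB; unused 432 GB.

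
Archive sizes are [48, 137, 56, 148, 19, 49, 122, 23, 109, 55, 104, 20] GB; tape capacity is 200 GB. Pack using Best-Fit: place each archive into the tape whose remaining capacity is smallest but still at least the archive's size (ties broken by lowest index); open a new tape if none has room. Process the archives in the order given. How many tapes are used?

tape 1: place 48 GB, 152 GB left
tape 1: place 137 GB, 15 GB left
tape 2: place 56 GB, 144 GB left
tape 3: place 148 GB, 52 GB left
tape 3: place 19 GB, 33 GB left
tape 2: place 49 GB, 95 GB left
tape 4: place 122 GB, 78 GB left
tape 3: place 23 GB, 10 GB left
tape 5: place 109 GB, 91 GB left
tape 4: place 55 GB, 23 GB left
tape 6: place 104 GB, 96 GB left
tape 4: place 20 GB, 3 GB left
Final tapes: [48,137] [56,49] [148,19,23] [122,55,20] [109] [104].

6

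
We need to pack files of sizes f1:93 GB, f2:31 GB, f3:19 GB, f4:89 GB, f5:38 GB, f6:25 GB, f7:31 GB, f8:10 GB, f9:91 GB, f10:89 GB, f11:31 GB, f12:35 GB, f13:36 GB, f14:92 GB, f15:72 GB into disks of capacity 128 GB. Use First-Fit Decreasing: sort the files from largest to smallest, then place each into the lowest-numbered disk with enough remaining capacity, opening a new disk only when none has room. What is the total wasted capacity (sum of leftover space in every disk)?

Sorted descending: 93, 92, 91, 89, 89, 72, 38, 36, 35, 31, 31, 31, 25, 19, 10.
93 GB → disk 1 (remaining 35 GB)
92 GB → disk 2 (remaining 36 GB)
91 GB → disk 3 (remaining 37 GB)
89 GB → disk 4 (remaining 39 GB)
89 GB → disk 5 (remaining 39 GB)
72 GB → disk 6 (remaining 56 GB)
38 GB → disk 4 (remaining 1 GB)
36 GB → disk 2 (remaining 0 GB)
35 GB → disk 1 (remaining 0 GB)
31 GB → disk 3 (remaining 6 GB)
31 GB → disk 5 (remaining 8 GB)
31 GB → disk 6 (remaining 25 GB)
25 GB → disk 6 (remaining 0 GB)
19 GB → disk 7 (remaining 109 GB)
10 GB → disk 7 (remaining 99 GB)
7 disks × 128 GB = 896 GB; used 782 GB; unused 114 GB.

114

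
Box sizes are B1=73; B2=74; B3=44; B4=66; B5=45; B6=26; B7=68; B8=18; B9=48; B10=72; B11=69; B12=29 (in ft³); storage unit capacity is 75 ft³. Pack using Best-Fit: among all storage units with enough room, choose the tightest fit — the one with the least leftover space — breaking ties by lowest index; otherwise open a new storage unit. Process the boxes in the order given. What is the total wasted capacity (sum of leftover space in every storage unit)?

B1 (73 ft³) → storage unit 1 (remaining 2 ft³)
B2 (74 ft³) → storage unit 2 (remaining 1 ft³)
B3 (44 ft³) → storage unit 3 (remaining 31 ft³)
B4 (66 ft³) → storage unit 4 (remaining 9 ft³)
B5 (45 ft³) → storage unit 5 (remaining 30 ft³)
B6 (26 ft³) → storage unit 5 (remaining 4 ft³)
B7 (68 ft³) → storage unit 6 (remaining 7 ft³)
B8 (18 ft³) → storage unit 3 (remaining 13 ft³)
B9 (48 ft³) → storage unit 7 (remaining 27 ft³)
B10 (72 ft³) → storage unit 8 (remaining 3 ft³)
B11 (69 ft³) → storage unit 9 (remaining 6 ft³)
B12 (29 ft³) → storage unit 10 (remaining 46 ft³)
10 storage units × 75 ft³ = 750 ft³; used 632 ft³; unused 118 ft³.

118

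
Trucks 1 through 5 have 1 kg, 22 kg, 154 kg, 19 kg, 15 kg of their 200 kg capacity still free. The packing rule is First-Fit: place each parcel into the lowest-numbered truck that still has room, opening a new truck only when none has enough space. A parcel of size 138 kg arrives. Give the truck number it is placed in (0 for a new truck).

3

Trucks with room: truck 3 (154 kg).
The first with room is truck 3.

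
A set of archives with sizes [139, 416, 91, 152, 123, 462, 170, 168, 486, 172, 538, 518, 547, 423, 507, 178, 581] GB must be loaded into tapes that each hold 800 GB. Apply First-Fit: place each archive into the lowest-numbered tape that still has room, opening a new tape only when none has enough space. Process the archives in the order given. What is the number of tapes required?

9 tapes

tape 1: place 139 GB, 661 GB left
tape 1: place 416 GB, 245 GB left
tape 1: place 91 GB, 154 GB left
tape 1: place 152 GB, 2 GB left
tape 2: place 123 GB, 677 GB left
tape 2: place 462 GB, 215 GB left
tape 2: place 170 GB, 45 GB left
tape 3: place 168 GB, 632 GB left
tape 3: place 486 GB, 146 GB left
tape 4: place 172 GB, 628 GB left
tape 4: place 538 GB, 90 GB left
tape 5: place 518 GB, 282 GB left
tape 6: place 547 GB, 253 GB left
tape 7: place 423 GB, 377 GB left
tape 8: place 507 GB, 293 GB left
tape 5: place 178 GB, 104 GB left
tape 9: place 581 GB, 219 GB left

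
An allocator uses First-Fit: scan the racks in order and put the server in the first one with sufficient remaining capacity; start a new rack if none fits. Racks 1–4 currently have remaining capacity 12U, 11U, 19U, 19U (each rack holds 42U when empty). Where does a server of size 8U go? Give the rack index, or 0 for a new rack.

Racks with room: rack 1 (12U), rack 2 (11U), rack 3 (19U), rack 4 (19U).
The first with room is rack 1.

1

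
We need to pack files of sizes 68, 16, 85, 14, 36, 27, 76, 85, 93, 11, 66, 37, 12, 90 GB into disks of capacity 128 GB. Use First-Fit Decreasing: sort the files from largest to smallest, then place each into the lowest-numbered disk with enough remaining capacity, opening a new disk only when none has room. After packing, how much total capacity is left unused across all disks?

180

Sorted descending: 93, 90, 85, 85, 76, 68, 66, 37, 36, 27, 16, 14, 12, 11.
93 GB → disk 1 (remaining 35 GB)
90 GB → disk 2 (remaining 38 GB)
85 GB → disk 3 (remaining 43 GB)
85 GB → disk 4 (remaining 43 GB)
76 GB → disk 5 (remaining 52 GB)
68 GB → disk 6 (remaining 60 GB)
66 GB → disk 7 (remaining 62 GB)
37 GB → disk 2 (remaining 1 GB)
36 GB → disk 3 (remaining 7 GB)
27 GB → disk 1 (remaining 8 GB)
16 GB → disk 4 (remaining 27 GB)
14 GB → disk 4 (remaining 13 GB)
12 GB → disk 4 (remaining 1 GB)
11 GB → disk 5 (remaining 41 GB)
7 disks × 128 GB = 896 GB; used 716 GB; unused 180 GB.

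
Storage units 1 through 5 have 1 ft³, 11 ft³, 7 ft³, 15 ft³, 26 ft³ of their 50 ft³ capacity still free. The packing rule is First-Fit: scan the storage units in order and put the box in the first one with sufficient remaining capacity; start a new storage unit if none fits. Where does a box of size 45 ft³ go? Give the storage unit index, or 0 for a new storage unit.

No storage unit has ≥ 45 ft³ free, so a new storage unit is opened.

0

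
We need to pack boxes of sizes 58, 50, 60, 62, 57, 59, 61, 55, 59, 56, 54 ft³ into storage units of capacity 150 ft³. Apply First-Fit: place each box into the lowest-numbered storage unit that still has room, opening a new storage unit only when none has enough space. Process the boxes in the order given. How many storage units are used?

58 ft³ → storage unit 1 (remaining 92 ft³)
50 ft³ → storage unit 1 (remaining 42 ft³)
60 ft³ → storage unit 2 (remaining 90 ft³)
62 ft³ → storage unit 2 (remaining 28 ft³)
57 ft³ → storage unit 3 (remaining 93 ft³)
59 ft³ → storage unit 3 (remaining 34 ft³)
61 ft³ → storage unit 4 (remaining 89 ft³)
55 ft³ → storage unit 4 (remaining 34 ft³)
59 ft³ → storage unit 5 (remaining 91 ft³)
56 ft³ → storage unit 5 (remaining 35 ft³)
54 ft³ → storage unit 6 (remaining 96 ft³)

6 storage units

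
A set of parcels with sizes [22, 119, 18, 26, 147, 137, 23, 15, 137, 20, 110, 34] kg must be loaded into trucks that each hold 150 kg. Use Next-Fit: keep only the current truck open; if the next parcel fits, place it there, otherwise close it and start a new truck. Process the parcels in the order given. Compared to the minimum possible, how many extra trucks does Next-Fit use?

2

Next-Fit: [22,119] [18,26] [147] [137] [23,15] [137] [20,110] [34] → 8 trucks.
Total size 808 kg; any packing needs at least ⌈808/150⌉ = 6 trucks.
An optimal packing achieves that bound: [147] [137] [137] [119,26] [110,34] [23,22,20,18,15] → 6 trucks.
Excess: 8 − 6 = 2.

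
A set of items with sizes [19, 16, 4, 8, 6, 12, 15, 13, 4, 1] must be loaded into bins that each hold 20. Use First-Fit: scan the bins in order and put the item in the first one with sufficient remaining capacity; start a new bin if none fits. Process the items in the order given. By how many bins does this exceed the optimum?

First-Fit: [19,1] [16,4] [8,6,4] [12] [15] [13] → 6 bins.
Total size 98; any packing needs at least ⌈98/20⌉ = 5 bins.
An optimal packing achieves that bound: [19,1] [16,4] [15,4] [13,6] [12,8] → 5 bins.
Excess: 6 − 5 = 1.

1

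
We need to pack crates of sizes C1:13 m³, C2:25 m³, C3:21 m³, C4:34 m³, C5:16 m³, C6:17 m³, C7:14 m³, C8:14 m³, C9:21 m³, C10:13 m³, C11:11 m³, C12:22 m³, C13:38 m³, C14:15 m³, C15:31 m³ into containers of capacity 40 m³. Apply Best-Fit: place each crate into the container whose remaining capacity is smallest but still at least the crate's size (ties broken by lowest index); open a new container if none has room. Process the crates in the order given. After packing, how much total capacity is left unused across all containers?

55

C1 (13 m³) → container 1 (remaining 27 m³)
C2 (25 m³) → container 1 (remaining 2 m³)
C3 (21 m³) → container 2 (remaining 19 m³)
C4 (34 m³) → container 3 (remaining 6 m³)
C5 (16 m³) → container 2 (remaining 3 m³)
C6 (17 m³) → container 4 (remaining 23 m³)
C7 (14 m³) → container 4 (remaining 9 m³)
C8 (14 m³) → container 5 (remaining 26 m³)
C9 (21 m³) → container 5 (remaining 5 m³)
C10 (13 m³) → container 6 (remaining 27 m³)
C11 (11 m³) → container 6 (remaining 16 m³)
C12 (22 m³) → container 7 (remaining 18 m³)
C13 (38 m³) → container 8 (remaining 2 m³)
C14 (15 m³) → container 6 (remaining 1 m³)
C15 (31 m³) → container 9 (remaining 9 m³)
9 containers × 40 m³ = 360 m³; used 305 m³; unused 55 m³.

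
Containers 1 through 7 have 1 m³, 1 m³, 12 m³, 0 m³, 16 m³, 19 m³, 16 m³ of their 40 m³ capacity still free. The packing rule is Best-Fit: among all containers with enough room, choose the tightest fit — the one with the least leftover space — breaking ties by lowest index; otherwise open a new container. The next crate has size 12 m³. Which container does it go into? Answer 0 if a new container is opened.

Containers with room: container 3 (12 m³), container 5 (16 m³), container 6 (19 m³), container 7 (16 m³).
Tightest fit is container 3 with 12 m³ free.

3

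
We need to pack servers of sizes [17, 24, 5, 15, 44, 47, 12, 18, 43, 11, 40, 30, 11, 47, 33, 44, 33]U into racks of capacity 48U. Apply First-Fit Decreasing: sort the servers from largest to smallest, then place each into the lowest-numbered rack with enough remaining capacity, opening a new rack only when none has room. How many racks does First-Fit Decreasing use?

11 racks

Sorted descending: 47, 47, 44, 44, 43, 40, 33, 33, 30, 24, 18, 17, 15, 12, 11, 11, 5.
Put 47U in rack 1; 1U remain.
Put 47U in rack 2; 1U remain.
Put 44U in rack 3; 4U remain.
Put 44U in rack 4; 4U remain.
Put 43U in rack 5; 5U remain.
Put 40U in rack 6; 8U remain.
Put 33U in rack 7; 15U remain.
Put 33U in rack 8; 15U remain.
Put 30U in rack 9; 18U remain.
Put 24U in rack 10; 24U remain.
Put 18U in rack 9; 0U remain.
Put 17U in rack 10; 7U remain.
Put 15U in rack 7; 0U remain.
Put 12U in rack 8; 3U remain.
Put 11U in rack 11; 37U remain.
Put 11U in rack 11; 26U remain.
Put 5U in rack 5; 0U remain.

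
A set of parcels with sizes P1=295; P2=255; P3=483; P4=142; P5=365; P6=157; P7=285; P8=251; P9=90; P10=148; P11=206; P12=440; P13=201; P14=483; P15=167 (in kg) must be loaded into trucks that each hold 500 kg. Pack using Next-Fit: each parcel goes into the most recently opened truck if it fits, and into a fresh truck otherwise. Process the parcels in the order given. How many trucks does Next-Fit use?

Put P1 (295 kg) in truck 1; 205 kg remain.
Put P2 (255 kg) in truck 2; 245 kg remain.
Put P3 (483 kg) in truck 3; 17 kg remain.
Put P4 (142 kg) in truck 4; 358 kg remain.
Put P5 (365 kg) in truck 5; 135 kg remain.
Put P6 (157 kg) in truck 6; 343 kg remain.
Put P7 (285 kg) in truck 6; 58 kg remain.
Put P8 (251 kg) in truck 7; 249 kg remain.
Put P9 (90 kg) in truck 7; 159 kg remain.
Put P10 (148 kg) in truck 7; 11 kg remain.
Put P11 (206 kg) in truck 8; 294 kg remain.
Put P12 (440 kg) in truck 9; 60 kg remain.
Put P13 (201 kg) in truck 10; 299 kg remain.
Put P14 (483 kg) in truck 11; 17 kg remain.
Put P15 (167 kg) in truck 12; 333 kg remain.

12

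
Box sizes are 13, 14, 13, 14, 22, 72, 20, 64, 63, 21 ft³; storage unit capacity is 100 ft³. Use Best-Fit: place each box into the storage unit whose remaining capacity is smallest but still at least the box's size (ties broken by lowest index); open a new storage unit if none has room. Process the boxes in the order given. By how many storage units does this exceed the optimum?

0

Best-Fit: [13,14,13,14,22,20] [72,21] [64] [63] → 4 storage units.
Total size 316 ft³; any packing needs at least ⌈316/100⌉ = 4 storage units.
So 4 is already optimal.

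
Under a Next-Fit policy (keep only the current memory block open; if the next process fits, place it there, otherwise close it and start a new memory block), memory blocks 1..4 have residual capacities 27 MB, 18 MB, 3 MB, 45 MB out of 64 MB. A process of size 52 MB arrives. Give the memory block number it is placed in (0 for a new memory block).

0

Next-Fit only looks at memory block 4, which has 45 MB free.
52 MB does not fit, so a new memory block is opened.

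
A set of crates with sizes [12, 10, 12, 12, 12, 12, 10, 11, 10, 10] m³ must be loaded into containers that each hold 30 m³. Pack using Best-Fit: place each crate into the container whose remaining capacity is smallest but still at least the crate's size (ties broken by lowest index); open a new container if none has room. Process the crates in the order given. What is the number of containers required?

12 m³ → container 1 (remaining 18 m³)
10 m³ → container 1 (remaining 8 m³)
12 m³ → container 2 (remaining 18 m³)
12 m³ → container 2 (remaining 6 m³)
12 m³ → container 3 (remaining 18 m³)
12 m³ → container 3 (remaining 6 m³)
10 m³ → container 4 (remaining 20 m³)
11 m³ → container 4 (remaining 9 m³)
10 m³ → container 5 (remaining 20 m³)
10 m³ → container 5 (remaining 10 m³)

5 containers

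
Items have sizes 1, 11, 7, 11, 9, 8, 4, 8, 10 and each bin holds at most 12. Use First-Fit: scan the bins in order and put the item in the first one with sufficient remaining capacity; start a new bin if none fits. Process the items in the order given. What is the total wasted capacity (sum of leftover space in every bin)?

bin 1: place 1, 11 left
bin 1: place 11, 0 left
bin 2: place 7, 5 left
bin 3: place 11, 1 left
bin 4: place 9, 3 left
bin 5: place 8, 4 left
bin 2: place 4, 1 left
bin 6: place 8, 4 left
bin 7: place 10, 2 left
7 bins × 12 = 84; used 69; unused 15.

15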